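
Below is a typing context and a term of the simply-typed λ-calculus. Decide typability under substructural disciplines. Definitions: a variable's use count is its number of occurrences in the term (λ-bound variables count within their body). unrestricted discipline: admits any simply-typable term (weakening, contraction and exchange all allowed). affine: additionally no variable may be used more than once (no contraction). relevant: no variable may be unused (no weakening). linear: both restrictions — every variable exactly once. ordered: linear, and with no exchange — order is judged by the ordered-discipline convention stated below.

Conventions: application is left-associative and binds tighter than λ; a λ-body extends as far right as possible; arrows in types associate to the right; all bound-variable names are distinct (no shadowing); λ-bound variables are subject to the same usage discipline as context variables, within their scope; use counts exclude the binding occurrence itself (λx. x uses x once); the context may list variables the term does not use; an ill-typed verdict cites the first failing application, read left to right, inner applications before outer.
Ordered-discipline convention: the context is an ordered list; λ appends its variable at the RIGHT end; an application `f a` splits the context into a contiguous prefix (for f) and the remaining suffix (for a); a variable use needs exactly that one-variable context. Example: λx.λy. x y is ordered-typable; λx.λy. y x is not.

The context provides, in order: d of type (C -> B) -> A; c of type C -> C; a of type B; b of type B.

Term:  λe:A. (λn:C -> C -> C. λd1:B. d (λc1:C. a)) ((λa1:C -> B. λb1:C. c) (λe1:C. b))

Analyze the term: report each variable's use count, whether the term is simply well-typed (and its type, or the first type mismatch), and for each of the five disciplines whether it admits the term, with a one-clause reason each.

counts: d: 1×; c: 1×; a: 1×; b: 1×; e (bound): 0×; n (bound): 0×; d1 (bound): 0×; c1 (bound): 0×; a1 (bound): 0×; b1 (bound): 0×; e1 (bound): 0×
order of uses: d, a, c, b
typing: well-typed at A -> B -> A
ordered ✗ (e, n, d1, c1, a1, b1, e1 never used (weakening))
linear ✗ (e, n, d1, c1, a1, b1, e1 never used (weakening))
affine ✓ (none of d, c, a, b, e, n, d1, c1, a1, b1, e1 used more than once)
relevant ✗ (e, n, d1, c1, a1, b1, e1 never used (weakening))
unrestricted ✓ (type-checks (A -> B -> A) and nothing is barred)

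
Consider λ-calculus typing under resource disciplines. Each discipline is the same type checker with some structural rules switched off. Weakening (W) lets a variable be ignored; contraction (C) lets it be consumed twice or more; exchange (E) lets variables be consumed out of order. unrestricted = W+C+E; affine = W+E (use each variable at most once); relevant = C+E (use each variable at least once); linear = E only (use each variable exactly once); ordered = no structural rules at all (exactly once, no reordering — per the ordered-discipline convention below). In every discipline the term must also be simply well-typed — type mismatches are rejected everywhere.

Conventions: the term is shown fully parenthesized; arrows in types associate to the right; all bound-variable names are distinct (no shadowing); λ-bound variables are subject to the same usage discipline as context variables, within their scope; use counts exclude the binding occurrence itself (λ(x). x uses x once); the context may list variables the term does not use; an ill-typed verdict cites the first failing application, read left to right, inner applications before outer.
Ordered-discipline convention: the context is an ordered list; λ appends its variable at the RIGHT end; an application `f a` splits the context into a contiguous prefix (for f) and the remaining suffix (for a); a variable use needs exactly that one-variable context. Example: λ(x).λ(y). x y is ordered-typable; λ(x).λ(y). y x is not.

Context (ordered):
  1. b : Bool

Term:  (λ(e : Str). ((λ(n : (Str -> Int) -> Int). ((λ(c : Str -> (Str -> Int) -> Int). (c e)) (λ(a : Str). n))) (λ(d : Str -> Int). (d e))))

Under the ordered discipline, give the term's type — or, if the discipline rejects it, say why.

not well-typed under ordered — e ×2 used more than once (contraction); b, a never used (weakening)
usage: b: 0×, e [bound]: 2×, n [bound]: 1×, c [bound]: 1×, a [bound]: 0×, d [bound]: 1×
left-to-right use order: c, e, n, d, e
typing: the term checks, with type Str -> (Str -> Int) -> Int
across the five disciplines: ordered ✗; linear ✗; affine ✗; relevant ✗; unrestricted ✓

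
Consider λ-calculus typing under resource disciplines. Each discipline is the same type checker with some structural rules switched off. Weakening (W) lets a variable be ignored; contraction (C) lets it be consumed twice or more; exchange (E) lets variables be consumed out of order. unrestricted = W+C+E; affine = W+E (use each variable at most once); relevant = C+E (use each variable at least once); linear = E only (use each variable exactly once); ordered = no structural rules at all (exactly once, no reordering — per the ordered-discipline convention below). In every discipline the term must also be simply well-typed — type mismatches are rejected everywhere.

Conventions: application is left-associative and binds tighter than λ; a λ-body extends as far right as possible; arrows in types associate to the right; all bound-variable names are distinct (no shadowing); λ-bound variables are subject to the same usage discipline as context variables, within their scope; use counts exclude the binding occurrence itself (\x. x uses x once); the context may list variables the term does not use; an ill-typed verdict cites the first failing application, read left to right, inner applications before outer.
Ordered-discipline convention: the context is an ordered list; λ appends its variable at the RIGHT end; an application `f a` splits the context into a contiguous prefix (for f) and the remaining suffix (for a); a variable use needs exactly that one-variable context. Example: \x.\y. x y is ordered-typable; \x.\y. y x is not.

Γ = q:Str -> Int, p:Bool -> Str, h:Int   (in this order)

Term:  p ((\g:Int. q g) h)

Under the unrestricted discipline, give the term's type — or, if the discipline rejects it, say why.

not well-typed under unrestricted — not simply typable
counts: q: 1×; p: 1×; h: 1×; g (bound): 1×
left-to-right use order: p, q, g, h
typing: ill-typed: argument of type Int where Str is required
per-discipline verdicts: ordered ✗ | linear ✗ | affine ✗ | relevant ✗ | unrestricted ✗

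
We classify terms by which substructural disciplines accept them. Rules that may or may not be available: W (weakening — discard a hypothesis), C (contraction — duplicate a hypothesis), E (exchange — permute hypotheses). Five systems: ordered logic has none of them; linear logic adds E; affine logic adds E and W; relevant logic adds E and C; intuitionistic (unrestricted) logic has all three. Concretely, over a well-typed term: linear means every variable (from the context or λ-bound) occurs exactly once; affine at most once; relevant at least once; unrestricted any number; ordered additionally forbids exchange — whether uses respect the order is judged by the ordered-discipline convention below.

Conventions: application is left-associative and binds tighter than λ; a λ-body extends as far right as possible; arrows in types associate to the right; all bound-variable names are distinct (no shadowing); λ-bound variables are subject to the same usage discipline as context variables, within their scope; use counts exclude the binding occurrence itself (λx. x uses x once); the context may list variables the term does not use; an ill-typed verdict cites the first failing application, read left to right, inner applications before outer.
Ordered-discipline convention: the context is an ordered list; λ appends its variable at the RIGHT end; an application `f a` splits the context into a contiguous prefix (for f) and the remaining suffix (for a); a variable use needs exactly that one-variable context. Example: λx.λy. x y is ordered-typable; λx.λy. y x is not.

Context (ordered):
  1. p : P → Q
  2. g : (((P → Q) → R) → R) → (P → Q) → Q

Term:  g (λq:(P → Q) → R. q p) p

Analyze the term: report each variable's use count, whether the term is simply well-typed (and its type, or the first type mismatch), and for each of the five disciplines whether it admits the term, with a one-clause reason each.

use counts: p: 2×, g: 1×, q [bound]: 1×
left-to-right use order: g, q, p, p
typing: well-typed at Q
ordered ✗ (repeated use of p ×2)
linear ✗ (repeated use of p ×2)
affine ✗ (repeated use of p ×2)
relevant ✓ (at least one use each (p, g, q))
unrestricted ✓ (typability at Q is all that's needed)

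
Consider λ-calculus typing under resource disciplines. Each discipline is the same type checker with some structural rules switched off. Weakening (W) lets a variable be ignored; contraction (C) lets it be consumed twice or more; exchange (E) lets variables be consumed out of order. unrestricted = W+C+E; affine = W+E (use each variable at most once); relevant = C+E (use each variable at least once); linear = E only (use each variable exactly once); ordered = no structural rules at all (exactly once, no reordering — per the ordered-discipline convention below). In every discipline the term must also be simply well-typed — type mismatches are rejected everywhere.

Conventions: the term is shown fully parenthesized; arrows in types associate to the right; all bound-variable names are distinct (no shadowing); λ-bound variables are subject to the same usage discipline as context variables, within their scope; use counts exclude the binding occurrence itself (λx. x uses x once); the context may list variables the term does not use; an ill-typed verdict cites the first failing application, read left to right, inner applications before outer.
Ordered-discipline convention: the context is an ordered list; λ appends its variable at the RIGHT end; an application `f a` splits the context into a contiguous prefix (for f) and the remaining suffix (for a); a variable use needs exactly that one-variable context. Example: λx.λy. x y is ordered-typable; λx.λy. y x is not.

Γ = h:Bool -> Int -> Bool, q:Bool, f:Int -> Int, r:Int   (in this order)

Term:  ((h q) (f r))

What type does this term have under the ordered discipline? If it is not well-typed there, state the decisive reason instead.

term : Bool
use counts: h: 1×; q: 1×; f: 1×; r: 1×
order of uses: h, q, f, r
typing: ✓ — Bool
across the five disciplines: ordered ✓, linear ✓, affine ✓, relevant ✓, unrestricted ✓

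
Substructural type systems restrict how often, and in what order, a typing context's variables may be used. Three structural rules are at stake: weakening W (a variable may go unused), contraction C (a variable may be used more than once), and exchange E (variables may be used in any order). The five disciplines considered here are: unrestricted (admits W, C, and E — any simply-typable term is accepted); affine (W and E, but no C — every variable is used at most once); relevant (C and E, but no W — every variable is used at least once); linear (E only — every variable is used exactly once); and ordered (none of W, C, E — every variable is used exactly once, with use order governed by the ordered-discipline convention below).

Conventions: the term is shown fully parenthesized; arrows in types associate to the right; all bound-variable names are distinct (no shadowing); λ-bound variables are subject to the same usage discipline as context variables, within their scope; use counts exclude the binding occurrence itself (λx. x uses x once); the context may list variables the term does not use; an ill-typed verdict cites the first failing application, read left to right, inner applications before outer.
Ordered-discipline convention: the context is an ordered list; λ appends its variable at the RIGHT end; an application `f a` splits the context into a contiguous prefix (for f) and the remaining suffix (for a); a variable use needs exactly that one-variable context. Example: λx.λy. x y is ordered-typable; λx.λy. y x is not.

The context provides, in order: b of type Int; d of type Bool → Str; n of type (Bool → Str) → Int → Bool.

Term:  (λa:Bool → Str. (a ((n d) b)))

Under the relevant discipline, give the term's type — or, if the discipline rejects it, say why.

term : (Bool → Str) → Str
usage: b: 1, d: 1, n: 1, a (λ-bound): 1
left-to-right use order: a, n, d, b
typing: the term checks, with type (Bool → Str) → Str
across the five disciplines: ordered ✗ | linear ✓ | affine ✓ | relevant ✓ | unrestricted ✓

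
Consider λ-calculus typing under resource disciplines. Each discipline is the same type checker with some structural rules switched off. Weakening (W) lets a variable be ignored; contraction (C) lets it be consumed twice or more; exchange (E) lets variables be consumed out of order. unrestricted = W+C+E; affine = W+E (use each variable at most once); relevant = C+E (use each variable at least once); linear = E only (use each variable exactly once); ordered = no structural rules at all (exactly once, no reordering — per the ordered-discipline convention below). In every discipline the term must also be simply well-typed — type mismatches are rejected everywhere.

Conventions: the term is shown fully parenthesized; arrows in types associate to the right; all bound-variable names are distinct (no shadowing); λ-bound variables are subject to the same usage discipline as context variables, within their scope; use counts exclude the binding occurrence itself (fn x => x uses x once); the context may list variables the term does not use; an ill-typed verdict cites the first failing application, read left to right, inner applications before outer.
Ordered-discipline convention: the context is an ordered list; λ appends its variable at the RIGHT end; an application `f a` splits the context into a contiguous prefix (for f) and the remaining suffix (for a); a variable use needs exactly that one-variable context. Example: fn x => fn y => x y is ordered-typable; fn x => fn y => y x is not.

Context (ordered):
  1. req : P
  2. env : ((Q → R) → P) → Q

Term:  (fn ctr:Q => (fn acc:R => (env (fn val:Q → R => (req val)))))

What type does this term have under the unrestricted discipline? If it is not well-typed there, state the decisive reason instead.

not well-typed under unrestricted — a type mismatch blocks all five
variable uses: req ×1, env ×1, ctr (λ-bound) ×0, acc (λ-bound) ×0, val (λ-bound) ×1
use order (left to right): env, req, val
typing: ill-typed: non-arrow in function slot: P
across the five disciplines: ordered ✗, linear ✗, affine ✗, relevant ✗, unrestricted ✗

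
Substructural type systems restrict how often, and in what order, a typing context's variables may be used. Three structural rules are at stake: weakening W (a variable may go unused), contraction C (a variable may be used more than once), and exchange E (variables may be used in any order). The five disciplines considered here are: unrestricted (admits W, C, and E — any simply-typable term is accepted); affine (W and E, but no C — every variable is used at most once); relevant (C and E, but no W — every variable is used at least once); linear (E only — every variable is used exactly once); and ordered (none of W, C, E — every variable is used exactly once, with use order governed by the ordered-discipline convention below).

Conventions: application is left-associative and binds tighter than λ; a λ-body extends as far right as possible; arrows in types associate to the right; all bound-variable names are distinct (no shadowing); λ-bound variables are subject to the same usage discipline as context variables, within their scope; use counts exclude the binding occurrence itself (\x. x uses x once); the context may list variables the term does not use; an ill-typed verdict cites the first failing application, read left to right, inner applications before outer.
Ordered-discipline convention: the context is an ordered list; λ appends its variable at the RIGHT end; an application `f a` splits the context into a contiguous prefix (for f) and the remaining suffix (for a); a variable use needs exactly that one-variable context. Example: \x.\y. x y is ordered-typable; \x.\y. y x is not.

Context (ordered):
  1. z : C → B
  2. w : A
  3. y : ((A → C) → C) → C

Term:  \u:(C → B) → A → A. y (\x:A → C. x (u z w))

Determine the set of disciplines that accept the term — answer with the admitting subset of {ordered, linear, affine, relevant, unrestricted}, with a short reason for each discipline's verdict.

admitting disciplines: linear, affine, relevant, unrestricted
counts: z=1, w=1, y=1, u (bound)=1, x (bound)=1
left-to-right use order: y, x, u, z, w
typing: ✓ — ((C → B) → A → A) → C
ordered ✗ (needs exchange: uses follow y, x, u, z, w)
linear ✓ (z, w, y, u, x: one use apiece)
affine ✓ (no duplicate uses among z, w, y, u, x)
relevant ✓ (every one of z, w, y, u, x appears)
unrestricted ✓ (well-typed at ((C → B) → A → A) → C; no restrictions here)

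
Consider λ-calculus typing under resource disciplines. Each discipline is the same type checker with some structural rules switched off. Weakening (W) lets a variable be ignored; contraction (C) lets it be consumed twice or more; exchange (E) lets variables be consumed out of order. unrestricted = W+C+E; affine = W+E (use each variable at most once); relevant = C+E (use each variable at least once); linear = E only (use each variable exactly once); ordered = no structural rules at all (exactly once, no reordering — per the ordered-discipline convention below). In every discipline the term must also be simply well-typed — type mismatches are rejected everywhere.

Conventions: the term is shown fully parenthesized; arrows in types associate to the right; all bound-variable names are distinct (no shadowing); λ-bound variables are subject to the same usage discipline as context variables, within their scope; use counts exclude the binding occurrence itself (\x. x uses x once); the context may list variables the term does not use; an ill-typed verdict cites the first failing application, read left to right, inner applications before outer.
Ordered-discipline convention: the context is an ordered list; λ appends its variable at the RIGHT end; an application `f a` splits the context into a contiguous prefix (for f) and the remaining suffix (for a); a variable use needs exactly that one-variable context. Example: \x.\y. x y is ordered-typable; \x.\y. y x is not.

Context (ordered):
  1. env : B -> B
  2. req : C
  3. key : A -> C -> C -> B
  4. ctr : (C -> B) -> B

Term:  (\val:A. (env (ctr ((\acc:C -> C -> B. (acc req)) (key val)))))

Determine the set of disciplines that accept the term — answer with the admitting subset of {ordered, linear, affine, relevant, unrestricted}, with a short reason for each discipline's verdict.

admitted in: linear, affine, relevant, unrestricted
usage: env: 1; req: 1; key: 1; ctr: 1; val [bound]: 1; acc [bound]: 1
left-to-right use order: env, ctr, acc, req, key, val
typing: well-typed — term : A -> B
ordered: ✗, no contiguous prefix/suffix split fits env, ctr, acc, req, key, val
linear: ✓, single use per variable (env, req, key, ctr, val, acc)
affine: ✓, env, req, key, ctr, val, acc: no repeats, contraction unneeded
relevant: ✓, none of env, req, key, ctr, val, acc goes unused
unrestricted: ✓, simply typable at A -> B; W, C, E all held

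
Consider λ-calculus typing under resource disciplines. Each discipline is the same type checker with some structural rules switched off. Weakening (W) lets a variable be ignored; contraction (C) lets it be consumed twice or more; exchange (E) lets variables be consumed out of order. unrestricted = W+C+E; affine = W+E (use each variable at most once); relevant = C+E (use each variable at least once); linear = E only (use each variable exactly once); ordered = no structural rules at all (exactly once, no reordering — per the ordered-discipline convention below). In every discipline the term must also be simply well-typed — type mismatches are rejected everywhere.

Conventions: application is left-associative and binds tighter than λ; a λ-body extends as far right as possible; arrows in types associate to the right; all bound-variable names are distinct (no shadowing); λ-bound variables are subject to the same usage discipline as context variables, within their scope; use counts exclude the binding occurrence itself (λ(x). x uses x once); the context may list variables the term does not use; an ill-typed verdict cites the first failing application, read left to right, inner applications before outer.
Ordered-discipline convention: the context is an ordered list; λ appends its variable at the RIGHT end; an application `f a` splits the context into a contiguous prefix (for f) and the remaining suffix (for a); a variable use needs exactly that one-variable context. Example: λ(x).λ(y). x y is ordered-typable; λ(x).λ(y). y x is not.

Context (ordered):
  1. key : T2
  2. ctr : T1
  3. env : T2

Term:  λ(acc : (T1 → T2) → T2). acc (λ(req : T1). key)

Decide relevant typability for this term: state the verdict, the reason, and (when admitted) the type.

no — ctr, env, req left unused
use counts: key: 1; ctr: 0; env: 0; acc [bound]: 1; req [bound]: 0
uses in reading order: acc, key
typing: ✓ — ((T1 → T2) → T2) → T2
all disciplines: ordered ✗ · linear ✗ · affine ✓ · relevant ✗ · unrestricted ✓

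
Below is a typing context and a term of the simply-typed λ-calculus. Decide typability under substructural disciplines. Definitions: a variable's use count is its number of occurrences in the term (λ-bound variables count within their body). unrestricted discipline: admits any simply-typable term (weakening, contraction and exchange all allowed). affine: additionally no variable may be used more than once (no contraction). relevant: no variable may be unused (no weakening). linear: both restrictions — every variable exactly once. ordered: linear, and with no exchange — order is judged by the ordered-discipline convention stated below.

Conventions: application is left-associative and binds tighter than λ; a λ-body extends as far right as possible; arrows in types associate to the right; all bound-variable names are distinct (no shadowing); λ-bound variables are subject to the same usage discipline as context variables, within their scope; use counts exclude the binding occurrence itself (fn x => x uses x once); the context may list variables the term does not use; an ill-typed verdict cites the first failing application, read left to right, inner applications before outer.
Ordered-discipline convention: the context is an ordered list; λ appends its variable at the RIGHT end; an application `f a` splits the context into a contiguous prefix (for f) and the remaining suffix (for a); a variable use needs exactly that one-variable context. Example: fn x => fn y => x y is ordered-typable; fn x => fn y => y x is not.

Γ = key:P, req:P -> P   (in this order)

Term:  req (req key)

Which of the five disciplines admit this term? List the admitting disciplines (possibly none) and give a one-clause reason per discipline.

admitting disciplines: relevant, unrestricted
counts: key: 1×; req: 2×
order of uses: req, req, key
typing: well-typed — term : P
ordered: ✗ — needs contraction — req ×2
linear: ✗ — needs contraction — req ×2
affine: ✗ — needs contraction — req ×2
relevant: ✓ — key, req: all used, weakening unneeded
unrestricted: ✓ — type-checks (P) and nothing is barred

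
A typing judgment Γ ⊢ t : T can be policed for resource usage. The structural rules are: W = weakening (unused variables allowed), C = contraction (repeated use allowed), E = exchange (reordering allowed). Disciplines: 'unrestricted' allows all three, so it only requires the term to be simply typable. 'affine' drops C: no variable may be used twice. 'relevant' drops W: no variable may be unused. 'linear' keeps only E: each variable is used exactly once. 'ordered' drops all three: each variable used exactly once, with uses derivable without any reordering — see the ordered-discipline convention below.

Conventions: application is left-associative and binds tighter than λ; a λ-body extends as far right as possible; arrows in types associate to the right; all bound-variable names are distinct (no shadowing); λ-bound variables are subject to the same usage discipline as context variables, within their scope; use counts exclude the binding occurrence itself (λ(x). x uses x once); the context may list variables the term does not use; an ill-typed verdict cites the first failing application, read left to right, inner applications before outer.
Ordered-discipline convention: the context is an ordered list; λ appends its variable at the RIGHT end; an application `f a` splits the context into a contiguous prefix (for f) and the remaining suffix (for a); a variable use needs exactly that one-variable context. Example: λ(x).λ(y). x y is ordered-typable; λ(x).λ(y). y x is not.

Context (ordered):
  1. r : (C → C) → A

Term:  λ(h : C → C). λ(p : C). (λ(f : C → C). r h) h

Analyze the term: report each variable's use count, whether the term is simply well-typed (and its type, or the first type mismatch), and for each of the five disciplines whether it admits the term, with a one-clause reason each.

usage: r ×1, h (bound) ×2, p (bound) ×0, f (bound) ×0
use order (left to right): r, h, h
typing: well-typed — term : (C → C) → C → A
ordered: ✗ — needs contraction — h ×2; p, f never used (weakening)
linear: ✗ — needs contraction — h ×2; p, f never used (weakening)
affine: ✗ — needs contraction — h ×2
relevant: ✗ — p, f never used (weakening)
unrestricted: ✓ — simply typable at (C → C) → C → A; W, C, E all held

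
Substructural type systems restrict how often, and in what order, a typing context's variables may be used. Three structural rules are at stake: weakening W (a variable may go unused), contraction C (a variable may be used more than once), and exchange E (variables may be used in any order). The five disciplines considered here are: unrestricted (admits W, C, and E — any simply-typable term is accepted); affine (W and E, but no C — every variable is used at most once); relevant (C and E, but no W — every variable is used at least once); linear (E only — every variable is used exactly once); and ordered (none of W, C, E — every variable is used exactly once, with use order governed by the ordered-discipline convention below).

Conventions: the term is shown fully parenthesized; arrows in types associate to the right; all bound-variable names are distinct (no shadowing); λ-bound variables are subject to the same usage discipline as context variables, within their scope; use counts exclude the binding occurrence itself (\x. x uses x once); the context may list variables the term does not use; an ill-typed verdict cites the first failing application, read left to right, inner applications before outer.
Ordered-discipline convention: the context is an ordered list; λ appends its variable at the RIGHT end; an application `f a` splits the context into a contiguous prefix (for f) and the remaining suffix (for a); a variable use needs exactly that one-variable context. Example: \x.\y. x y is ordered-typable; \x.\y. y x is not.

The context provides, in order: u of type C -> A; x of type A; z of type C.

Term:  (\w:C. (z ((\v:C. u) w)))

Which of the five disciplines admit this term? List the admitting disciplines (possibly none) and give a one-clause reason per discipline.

accepted by: none
counts: u ×1; x ×0; z ×1; w (λ-bound) ×1; v (λ-bound) ×0
uses in reading order: z, u, w
typing: ill-typed: non-arrow in function slot: C
ordered: ✗, the type mismatch rejects it
linear: ✗, not simply typable
affine: ✗, fails simple typing
relevant: ✗, a type mismatch blocks all five
unrestricted: ✗, the type mismatch rejects it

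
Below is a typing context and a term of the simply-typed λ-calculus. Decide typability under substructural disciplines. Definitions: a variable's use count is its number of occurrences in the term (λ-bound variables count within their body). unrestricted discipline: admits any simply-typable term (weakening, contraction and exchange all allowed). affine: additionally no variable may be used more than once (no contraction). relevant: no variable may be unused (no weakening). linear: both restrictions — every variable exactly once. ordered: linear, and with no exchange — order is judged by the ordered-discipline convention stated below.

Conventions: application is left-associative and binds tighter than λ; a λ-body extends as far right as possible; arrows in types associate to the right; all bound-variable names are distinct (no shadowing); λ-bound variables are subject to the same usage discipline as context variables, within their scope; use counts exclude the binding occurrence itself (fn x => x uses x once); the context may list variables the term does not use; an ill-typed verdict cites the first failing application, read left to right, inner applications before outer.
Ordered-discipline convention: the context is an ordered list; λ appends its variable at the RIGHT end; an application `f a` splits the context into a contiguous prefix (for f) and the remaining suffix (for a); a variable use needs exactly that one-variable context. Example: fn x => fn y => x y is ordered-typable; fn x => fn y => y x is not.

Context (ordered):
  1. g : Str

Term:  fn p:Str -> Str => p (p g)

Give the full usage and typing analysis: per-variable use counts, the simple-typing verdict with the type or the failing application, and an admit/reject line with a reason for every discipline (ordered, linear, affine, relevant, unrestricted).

use counts: g=1, p [bound]=2
uses in reading order: p, p, g
typing: well-typed — term : (Str -> Str) -> Str
ordered: ✗, p ×2 used more than once (contraction)
linear: ✗, p ×2 used more than once (contraction)
affine: ✗, p ×2 used more than once (contraction)
relevant: ✓, g, p: all used, weakening unneeded
unrestricted: ✓, type-checks ((Str -> Str) -> Str) and nothing is barred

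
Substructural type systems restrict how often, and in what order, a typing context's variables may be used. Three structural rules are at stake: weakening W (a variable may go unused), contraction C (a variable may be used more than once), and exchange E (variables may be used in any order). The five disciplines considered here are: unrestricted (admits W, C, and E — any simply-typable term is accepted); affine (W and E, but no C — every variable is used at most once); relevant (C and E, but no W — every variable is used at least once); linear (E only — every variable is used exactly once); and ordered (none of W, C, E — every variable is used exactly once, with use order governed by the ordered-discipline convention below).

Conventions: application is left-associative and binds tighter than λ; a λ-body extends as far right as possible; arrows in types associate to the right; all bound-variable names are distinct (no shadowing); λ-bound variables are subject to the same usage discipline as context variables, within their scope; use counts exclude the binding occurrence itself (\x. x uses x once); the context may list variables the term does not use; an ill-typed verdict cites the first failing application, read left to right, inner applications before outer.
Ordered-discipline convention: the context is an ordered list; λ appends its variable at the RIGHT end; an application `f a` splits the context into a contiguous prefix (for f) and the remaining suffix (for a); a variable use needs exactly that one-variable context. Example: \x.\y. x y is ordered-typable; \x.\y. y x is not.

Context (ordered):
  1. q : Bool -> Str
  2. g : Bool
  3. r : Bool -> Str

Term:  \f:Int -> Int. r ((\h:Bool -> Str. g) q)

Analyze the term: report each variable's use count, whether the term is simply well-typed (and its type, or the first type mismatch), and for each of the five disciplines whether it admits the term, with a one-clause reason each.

counts: q: 1×; g: 1×; r: 1×; f (bound): 0×; h (bound): 0×
use order (left to right): r, g, q
typing: well-typed at (Int -> Int) -> Str
ordered: ✗ — f, h left unused
linear: ✗ — f, h left unused
affine: ✓ — none of q, g, r, f, h used more than once
relevant: ✗ — f, h left unused
unrestricted: ✓ — well-typed at (Int -> Int) -> Str; no restrictions here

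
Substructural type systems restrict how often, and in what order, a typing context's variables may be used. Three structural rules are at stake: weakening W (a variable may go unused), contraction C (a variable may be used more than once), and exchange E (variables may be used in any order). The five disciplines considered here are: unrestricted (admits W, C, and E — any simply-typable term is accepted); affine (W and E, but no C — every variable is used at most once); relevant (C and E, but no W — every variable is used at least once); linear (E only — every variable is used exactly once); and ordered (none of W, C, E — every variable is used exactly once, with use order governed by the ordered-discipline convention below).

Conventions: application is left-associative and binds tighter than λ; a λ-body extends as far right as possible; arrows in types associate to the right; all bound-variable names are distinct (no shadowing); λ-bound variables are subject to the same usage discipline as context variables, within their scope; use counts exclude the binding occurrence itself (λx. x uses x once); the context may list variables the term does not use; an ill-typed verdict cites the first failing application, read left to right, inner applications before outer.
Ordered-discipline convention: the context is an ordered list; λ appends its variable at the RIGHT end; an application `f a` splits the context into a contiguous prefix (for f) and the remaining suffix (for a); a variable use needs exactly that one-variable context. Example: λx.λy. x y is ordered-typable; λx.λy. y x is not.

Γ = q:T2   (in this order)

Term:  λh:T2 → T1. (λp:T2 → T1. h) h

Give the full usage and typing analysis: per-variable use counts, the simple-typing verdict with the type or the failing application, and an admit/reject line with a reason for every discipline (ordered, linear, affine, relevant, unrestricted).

counts: q: 0; h [bound]: 2; p [bound]: 0
left-to-right use order: h, h
typing: well-typed at (T2 → T1) → T2 → T1
ordered ✗ (h ×2 used more than once (contraction); q, p never used (weakening))
linear ✗ (h ×2 used more than once (contraction); q, p never used (weakening))
affine ✗ (h ×2 used more than once (contraction))
relevant ✗ (q, p never used (weakening))
unrestricted ✓ (type-checks ((T2 → T1) → T2 → T1) and nothing is barred)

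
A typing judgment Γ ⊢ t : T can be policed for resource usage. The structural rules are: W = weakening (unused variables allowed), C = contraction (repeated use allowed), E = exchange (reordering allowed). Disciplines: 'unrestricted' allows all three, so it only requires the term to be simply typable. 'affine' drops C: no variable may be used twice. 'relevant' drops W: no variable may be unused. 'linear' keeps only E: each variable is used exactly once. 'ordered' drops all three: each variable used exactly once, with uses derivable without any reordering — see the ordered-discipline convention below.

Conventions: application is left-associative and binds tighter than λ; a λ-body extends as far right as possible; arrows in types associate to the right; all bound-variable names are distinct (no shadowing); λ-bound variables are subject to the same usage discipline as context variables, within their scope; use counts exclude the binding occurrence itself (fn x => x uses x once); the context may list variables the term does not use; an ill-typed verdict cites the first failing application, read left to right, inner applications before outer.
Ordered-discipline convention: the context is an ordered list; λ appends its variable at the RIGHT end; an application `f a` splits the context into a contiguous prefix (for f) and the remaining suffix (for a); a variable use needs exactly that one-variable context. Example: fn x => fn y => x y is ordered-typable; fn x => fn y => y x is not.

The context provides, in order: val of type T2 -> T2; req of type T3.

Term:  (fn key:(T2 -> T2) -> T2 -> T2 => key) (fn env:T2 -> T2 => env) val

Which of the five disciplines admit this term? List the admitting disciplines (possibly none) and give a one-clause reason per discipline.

admitted by: affine, unrestricted
usage: val: 1, req: 0, key [bound]: 1, env [bound]: 1
uses in reading order: key, env, val
typing: well-typed at T2 -> T2
ordered ✗ (req left unused)
linear ✗ (req left unused)
affine ✓ (val, req, key, env: no repeats, contraction unneeded)
relevant ✗ (req left unused)
unrestricted ✓ (well-typed at T2 -> T2; no restrictions here)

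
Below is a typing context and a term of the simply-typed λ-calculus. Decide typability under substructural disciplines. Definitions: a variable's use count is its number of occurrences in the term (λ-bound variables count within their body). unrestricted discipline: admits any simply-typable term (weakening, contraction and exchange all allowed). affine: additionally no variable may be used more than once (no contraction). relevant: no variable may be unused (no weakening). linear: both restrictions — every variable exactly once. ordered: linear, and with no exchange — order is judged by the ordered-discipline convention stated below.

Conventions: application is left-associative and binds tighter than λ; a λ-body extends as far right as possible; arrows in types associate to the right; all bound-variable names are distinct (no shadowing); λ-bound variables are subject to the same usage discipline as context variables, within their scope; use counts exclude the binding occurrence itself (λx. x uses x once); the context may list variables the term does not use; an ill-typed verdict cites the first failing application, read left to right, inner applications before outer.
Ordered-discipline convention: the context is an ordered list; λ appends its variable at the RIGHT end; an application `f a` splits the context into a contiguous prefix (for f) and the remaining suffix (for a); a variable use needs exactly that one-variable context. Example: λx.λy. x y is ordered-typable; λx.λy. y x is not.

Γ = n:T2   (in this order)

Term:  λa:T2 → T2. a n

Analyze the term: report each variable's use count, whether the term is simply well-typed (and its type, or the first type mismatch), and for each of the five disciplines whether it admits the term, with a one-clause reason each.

usage: n: 1×, a (λ-bound): 1×
left-to-right use order: a, n
typing: well-typed at (T2 → T2) → T2
ordered ✗ (needs exchange: uses follow a, n)
linear ✓ (each of n, a used exactly once)
affine ✓ (at most one use each (n, a))
relevant ✓ (none of n, a goes unused)
unrestricted ✓ (type-checks ((T2 → T2) → T2) and nothing is barred)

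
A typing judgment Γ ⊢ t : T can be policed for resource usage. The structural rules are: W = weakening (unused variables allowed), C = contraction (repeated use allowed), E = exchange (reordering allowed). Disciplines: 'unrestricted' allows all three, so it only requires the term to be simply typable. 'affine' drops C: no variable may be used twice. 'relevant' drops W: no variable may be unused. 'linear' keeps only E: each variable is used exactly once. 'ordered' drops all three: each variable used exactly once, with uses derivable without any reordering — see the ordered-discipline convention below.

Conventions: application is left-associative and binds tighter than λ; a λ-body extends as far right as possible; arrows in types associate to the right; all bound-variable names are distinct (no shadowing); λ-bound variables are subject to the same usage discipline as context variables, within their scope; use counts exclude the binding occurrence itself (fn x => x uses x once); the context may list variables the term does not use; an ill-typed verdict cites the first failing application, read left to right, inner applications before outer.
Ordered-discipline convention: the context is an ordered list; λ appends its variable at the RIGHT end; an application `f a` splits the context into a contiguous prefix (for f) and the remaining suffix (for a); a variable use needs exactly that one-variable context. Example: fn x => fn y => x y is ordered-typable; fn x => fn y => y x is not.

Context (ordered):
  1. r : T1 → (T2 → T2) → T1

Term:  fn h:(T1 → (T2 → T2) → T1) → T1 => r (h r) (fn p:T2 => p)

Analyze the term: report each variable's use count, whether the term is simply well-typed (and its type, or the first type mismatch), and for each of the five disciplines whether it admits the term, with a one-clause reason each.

variable uses: r=2, h (λ-bound)=1, p (λ-bound)=1
left-to-right use order: r, h, r, p
typing: well-typed at ((T1 → (T2 → T2) → T1) → T1) → T1
ordered: ✗ — repeated use of r ×2
linear: ✗ — repeated use of r ×2
affine: ✗ — repeated use of r ×2
relevant: ✓ — at least one use each (r, h, p)
unrestricted: ✓ — simply typable at ((T1 → (T2 → T2) → T1) → T1) → T1; W, C, E all held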